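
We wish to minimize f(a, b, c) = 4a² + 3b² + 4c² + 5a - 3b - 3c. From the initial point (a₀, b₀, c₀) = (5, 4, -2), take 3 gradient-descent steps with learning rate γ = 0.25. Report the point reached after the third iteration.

∇f = (8a + 5, 6b - 3, 8c - 3)
(a₁, b₁, c₁) = (5, 4, -2) − 0.25·(45, 21, -19) = (-6.25, -1.25, 2.75)
(a₂, b₂, c₂) = (-6.25, -1.25, 2.75) − 0.25·(-45, -10.5, 19) = (5, 1.375, -2)
(a₃, b₃, c₃) = (5, 1.375, -2) − 0.25·(45, 5.25, -19) = (-6.25, 0.0625, 2.75)

(-6.25, 0.0625, 2.75)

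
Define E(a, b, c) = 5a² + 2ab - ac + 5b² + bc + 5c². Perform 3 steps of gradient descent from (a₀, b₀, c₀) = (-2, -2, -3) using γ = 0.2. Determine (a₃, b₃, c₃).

(4.264, 6.712, 3.624)

∇E = (10a + 2b - c, 2a + 10b + c, -a + b + 10c)
(a₁, b₁, c₁) = (-2, -2, -3) − 0.2·(-21, -27, -30) = (2.2, 3.4, 3)
(a₂, b₂, c₂) = (2.2, 3.4, 3) − 0.2·(25.8, 41.4, 31.2) = (-2.96, -4.88, -3.24)
(a₃, b₃, c₃) = (-2.96, -4.88, -3.24) − 0.2·(-36.12, -57.96, -34.32) = (4.264, 6.712, 3.624)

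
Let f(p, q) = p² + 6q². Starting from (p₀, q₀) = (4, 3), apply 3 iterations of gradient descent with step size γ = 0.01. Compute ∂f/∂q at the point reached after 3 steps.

24.532992

∇f = (2p, 12q)
Step 1: at (4, 3), ∇f = (8, 36) → (4, 3) − 0.01·(8, 36) = (3.92, 2.64)
Step 2: at (3.92, 2.64), ∇f = (7.84, 31.68) → (3.92, 2.64) − 0.01·(7.84, 31.68) = (3.8416, 2.3232)
Step 3: at (3.8416, 2.3232), ∇f = (7.6832, 27.8784) → (3.8416, 2.3232) − 0.01·(7.6832, 27.8784) = (3.764768, 2.044416)
∂f/∂q at (3.764768, 2.044416) = 24.532992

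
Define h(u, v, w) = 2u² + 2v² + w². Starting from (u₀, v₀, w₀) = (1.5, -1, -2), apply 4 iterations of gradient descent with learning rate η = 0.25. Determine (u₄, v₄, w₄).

∇h = (4u, 4v, 2w)
Step 1: at (1.5, -1, -2), ∇h = (6, -4, -4) → (1.5, -1, -2) − 0.25·(6, -4, -4) = (0, 0, -1)
Step 2: at (0, 0, -1), ∇h = (0, 0, -2) → (0, 0, -1) − 0.25·(0, 0, -2) = (0, 0, -0.5)
Step 3: at (0, 0, -0.5), ∇h = (0, 0, -1) → (0, 0, -0.5) − 0.25·(0, 0, -1) = (0, 0, -0.25)
Step 4: at (0, 0, -0.25), ∇h = (0, 0, -0.5) → (0, 0, -0.25) − 0.25·(0, 0, -0.5) = (0, 0, -0.125)

(0, 0, -0.125)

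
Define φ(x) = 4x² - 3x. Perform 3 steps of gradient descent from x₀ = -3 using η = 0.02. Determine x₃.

-1.625376

φ′(x) = 8x - 3
Step 1: φ′(-3) = -27; x₁ = -3 − 0.02·(-27) = -2.46
Step 2: φ′(-2.46) = -22.68; x₂ = -2.46 − 0.02·(-22.68) = -2.0064
Step 3: φ′(-2.0064) = -19.0512; x₃ = -2.0064 − 0.02·(-19.0512) = -1.625376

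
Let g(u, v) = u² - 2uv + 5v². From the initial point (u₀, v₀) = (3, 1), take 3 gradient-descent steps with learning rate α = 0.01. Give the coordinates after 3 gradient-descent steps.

∇g = (2u - 2v, -2u + 10v)
(u₁, v₁) = (3, 1) − 0.01·(4, 4) = (2.96, 0.96)
(u₂, v₂) = (2.96, 0.96) − 0.01·(4, 3.68) = (2.92, 0.9232)
(u₃, v₃) = (2.92, 0.9232) − 0.01·(3.9936, 3.392) = (2.880064, 0.88928)

(2.880064, 0.88928)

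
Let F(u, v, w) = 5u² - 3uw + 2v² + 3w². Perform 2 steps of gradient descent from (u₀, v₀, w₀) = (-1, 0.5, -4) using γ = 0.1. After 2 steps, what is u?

∇F = (10u - 3w, 4v, -3u + 6w)
(u₁, v₁, w₁) = (-1, 0.5, -4) − 0.1·(2, 2, -21) = (-1.2, 0.3, -1.9)
(u₂, v₂, w₂) = (-1.2, 0.3, -1.9) − 0.1·(-6.3, 1.2, -7.8) = (-0.57, 0.18, -1.12)
u = -0.57

-0.57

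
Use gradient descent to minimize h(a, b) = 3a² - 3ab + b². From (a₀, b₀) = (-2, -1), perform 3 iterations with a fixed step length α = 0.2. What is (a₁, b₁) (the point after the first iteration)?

(-0.2, -1.8)

∇h = (6a - 3b, -3a + 2b)
Step 1: at (-2, -1), ∇h = (-9, 4) → (-2, -1) − 0.2·(-9, 4) = (-0.2, -1.8)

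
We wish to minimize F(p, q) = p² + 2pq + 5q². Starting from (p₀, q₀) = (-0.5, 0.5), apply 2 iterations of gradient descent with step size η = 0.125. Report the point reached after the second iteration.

(-0.375, 0.125)

∇F = (2p + 2q, 2p + 10q)
Step 1: at (-0.5, 0.5), ∇F = (0, 4) → (-0.5, 0.5) − 0.125·(0, 4) = (-0.5, 0)
Step 2: at (-0.5, 0), ∇F = (-1, -1) → (-0.5, 0) − 0.125·(-1, -1) = (-0.375, 0.125)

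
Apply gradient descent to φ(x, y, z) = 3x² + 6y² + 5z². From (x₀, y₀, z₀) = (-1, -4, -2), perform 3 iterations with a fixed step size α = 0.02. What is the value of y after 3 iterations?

-1.755904

∇φ = (6x, 12y, 10z)
(x₁, y₁, z₁) = (-1, -4, -2) − 0.02·(-6, -48, -20) = (-0.88, -3.04, -1.6)
(x₂, y₂, z₂) = (-0.88, -3.04, -1.6) − 0.02·(-5.28, -36.48, -16) = (-0.7744, -2.3104, -1.28)
(x₃, y₃, z₃) = (-0.7744, -2.3104, -1.28) − 0.02·(-4.6464, -27.7248, -12.8) = (-0.681472, -1.755904, -1.024)
y = -1.755904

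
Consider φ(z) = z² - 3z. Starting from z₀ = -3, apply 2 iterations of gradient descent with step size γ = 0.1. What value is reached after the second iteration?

-1.38

φ′(z) = 2z - 3
Step 1: φ′(-3) = -9; z₁ = -3 − 0.1·(-9) = -2.1
Step 2: φ′(-2.1) = -7.2; z₂ = -2.1 − 0.1·(-7.2) = -1.38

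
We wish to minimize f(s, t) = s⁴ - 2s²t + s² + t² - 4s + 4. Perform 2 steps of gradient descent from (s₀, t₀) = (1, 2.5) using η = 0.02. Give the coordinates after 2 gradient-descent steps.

(1.29516032, 2.396224)

∇f = (4s³ - 4st + 2s - 4, -2s² + 2t)
Step 1: at (1, 2.5), ∇f = (-8, 3) → (1, 2.5) − 0.02·(-8, 3) = (1.16, 2.44)
Step 2: at (1.16, 2.44), ∇f = (-6.758016, 2.1888) → (1.16, 2.44) − 0.02·(-6.758016, 2.1888) = (1.29516032, 2.396224)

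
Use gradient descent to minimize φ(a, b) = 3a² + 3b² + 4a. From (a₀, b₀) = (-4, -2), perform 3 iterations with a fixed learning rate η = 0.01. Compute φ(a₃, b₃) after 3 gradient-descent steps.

29.940763407872

∇φ = (6a + 4, 6b)
(a₁, b₁) = (-4, -2) − 0.01·(-20, -12) = (-3.8, -1.88)
(a₂, b₂) = (-3.8, -1.88) − 0.01·(-18.8, -11.28) = (-3.612, -1.7672)
(a₃, b₃) = (-3.612, -1.7672) − 0.01·(-17.672, -10.6032) = (-3.43528, -1.661168)
φ(-3.43528, -1.661168) = 29.940763407872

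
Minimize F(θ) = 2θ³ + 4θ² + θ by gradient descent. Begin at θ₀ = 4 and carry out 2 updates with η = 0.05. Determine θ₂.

F′(θ) = 6θ² + 8θ + 1
θ₁ = 4 − 0.05·129 = -2.45
θ₂ = -2.45 − 0.05·17.415 = -3.32075

-3.32075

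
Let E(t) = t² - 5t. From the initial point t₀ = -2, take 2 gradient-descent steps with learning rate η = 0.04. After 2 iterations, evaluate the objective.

8.25695744

E′(t) = 2t - 5
Step 1: E′(-2) = -9; t₁ = -2 − 0.04·(-9) = -1.64
Step 2: E′(-1.64) = -8.28; t₂ = -1.64 − 0.04·(-8.28) = -1.3088
E(-1.3088) = 8.25695744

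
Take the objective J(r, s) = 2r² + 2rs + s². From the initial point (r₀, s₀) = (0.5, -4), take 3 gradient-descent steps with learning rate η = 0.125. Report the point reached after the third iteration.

∇J = (4r + 2s, 2r + 2s)
(r₁, s₁) = (0.5, -4) − 0.125·(-6, -7) = (1.25, -3.125)
(r₂, s₂) = (1.25, -3.125) − 0.125·(-1.25, -3.75) = (1.40625, -2.65625)
(r₃, s₃) = (1.40625, -2.65625) − 0.125·(0.3125, -2.5) = (1.3671875, -2.34375)

(1.3671875, -2.34375)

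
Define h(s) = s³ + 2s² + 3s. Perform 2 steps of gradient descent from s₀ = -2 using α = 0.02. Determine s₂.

h′(s) = 3s² + 4s + 3
s₁ = -2 − 0.02·7 = -2.14
s₂ = -2.14 − 0.02·8.1788 = -2.303576

-2.303576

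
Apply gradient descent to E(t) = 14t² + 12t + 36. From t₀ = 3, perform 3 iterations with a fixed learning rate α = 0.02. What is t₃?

-0.136512

E′(t) = 28t + 12
Step 1: E′(3) = 96; t₁ = 3 − 0.02·96 = 1.08
Step 2: E′(1.08) = 42.24; t₂ = 1.08 − 0.02·42.24 = 0.2352
Step 3: E′(0.2352) = 18.5856; t₃ = 0.2352 − 0.02·18.5856 = -0.136512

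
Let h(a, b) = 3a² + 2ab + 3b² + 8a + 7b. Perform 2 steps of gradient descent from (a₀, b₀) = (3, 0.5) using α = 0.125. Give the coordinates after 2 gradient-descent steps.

∇h = (6a + 2b + 8, 2a + 6b + 7)
(a₁, b₁) = (3, 0.5) − 0.125·(27, 16) = (-0.375, -1.5)
(a₂, b₂) = (-0.375, -1.5) − 0.125·(2.75, -2.75) = (-0.71875, -1.15625)

(-0.71875, -1.15625)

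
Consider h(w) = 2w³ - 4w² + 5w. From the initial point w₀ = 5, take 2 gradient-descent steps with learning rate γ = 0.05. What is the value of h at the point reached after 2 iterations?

h′(w) = 6w² - 8w + 5
w₁ = 5 − 0.05·115 = -0.75
w₂ = -0.75 − 0.05·14.375 = -1.46875
h(-1.46875) = -22.30950927734375

-22.30950927734375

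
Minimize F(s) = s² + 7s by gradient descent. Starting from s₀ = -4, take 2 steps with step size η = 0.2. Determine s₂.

-3.68

F′(s) = 2s + 7
Step 1: F′(-4) = -1; s₁ = -4 − 0.2·(-1) = -3.8
Step 2: F′(-3.8) = -0.6; s₂ = -3.8 − 0.2·(-0.6) = -3.68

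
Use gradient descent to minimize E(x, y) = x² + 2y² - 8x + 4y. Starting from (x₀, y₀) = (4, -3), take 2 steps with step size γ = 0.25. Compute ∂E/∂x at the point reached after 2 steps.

0

∇E = (2x - 8, 4y + 4)
(x₁, y₁) = (4, -3) − 0.25·(0, -8) = (4, -1)
(x₂, y₂) = (4, -1) − 0.25·(0, 0) = (4, -1)
∂E/∂x at (4, -1) = 0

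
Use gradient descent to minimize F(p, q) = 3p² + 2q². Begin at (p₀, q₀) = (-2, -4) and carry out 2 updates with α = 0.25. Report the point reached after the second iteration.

∇F = (6p, 4q)
Step 1: at (-2, -4), ∇F = (-12, -16) → (-2, -4) − 0.25·(-12, -16) = (1, 0)
Step 2: at (1, 0), ∇F = (6, 0) → (1, 0) − 0.25·(6, 0) = (-0.5, 0)

(-0.5, 0)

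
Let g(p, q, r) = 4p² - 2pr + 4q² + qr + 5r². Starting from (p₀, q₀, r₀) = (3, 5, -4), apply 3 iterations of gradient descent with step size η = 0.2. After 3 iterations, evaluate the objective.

348.006656

∇g = (8p - 2r, 8q + r, -2p + q + 10r)
(p₁, q₁, r₁) = (3, 5, -4) − 0.2·(32, 36, -41) = (-3.4, -2.2, 4.2)
(p₂, q₂, r₂) = (-3.4, -2.2, 4.2) − 0.2·(-35.6, -13.4, 46.6) = (3.72, 0.48, -5.12)
(p₃, q₃, r₃) = (3.72, 0.48, -5.12) − 0.2·(40, -1.28, -58.16) = (-4.28, 0.736, 6.512)
g(-4.28, 0.736, 6.512) = 348.006656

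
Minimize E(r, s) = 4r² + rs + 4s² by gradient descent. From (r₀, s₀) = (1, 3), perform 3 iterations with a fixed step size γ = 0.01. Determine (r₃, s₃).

(0.702785, 2.311499)

∇E = (8r + s, r + 8s)
Step 1: at (1, 3), ∇E = (11, 25) → (1, 3) − 0.01·(11, 25) = (0.89, 2.75)
Step 2: at (0.89, 2.75), ∇E = (9.87, 22.89) → (0.89, 2.75) − 0.01·(9.87, 22.89) = (0.7913, 2.5211)
Step 3: at (0.7913, 2.5211), ∇E = (8.8515, 20.9601) → (0.7913, 2.5211) − 0.01·(8.8515, 20.9601) = (0.702785, 2.311499)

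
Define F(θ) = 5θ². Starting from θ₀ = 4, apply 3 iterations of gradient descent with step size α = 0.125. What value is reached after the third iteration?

F′(θ) = 10θ
θ₁ = 4 − 0.125·40 = -1
θ₂ = -1 − 0.125·(-10) = 0.25
θ₃ = 0.25 − 0.125·2.5 = -0.0625

-0.0625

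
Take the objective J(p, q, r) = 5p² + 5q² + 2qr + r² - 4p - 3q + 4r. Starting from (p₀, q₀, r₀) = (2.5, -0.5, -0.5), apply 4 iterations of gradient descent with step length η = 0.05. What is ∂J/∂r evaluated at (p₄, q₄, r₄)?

∇J = (10p - 4, 10q + 2r - 3, 2q + 2r + 4)
Step 1: at (2.5, -0.5, -0.5), ∇J = (21, -9, 2) → (2.5, -0.5, -0.5) − 0.05·(21, -9, 2) = (1.45, -0.05, -0.6)
Step 2: at (1.45, -0.05, -0.6), ∇J = (10.5, -4.7, 2.7) → (1.45, -0.05, -0.6) − 0.05·(10.5, -4.7, 2.7) = (0.925, 0.185, -0.735)
Step 3: at (0.925, 0.185, -0.735), ∇J = (5.25, -2.62, 2.9) → (0.925, 0.185, -0.735) − 0.05·(5.25, -2.62, 2.9) = (0.6625, 0.316, -0.88)
Step 4: at (0.6625, 0.316, -0.88), ∇J = (2.625, -1.6, 2.872) → (0.6625, 0.316, -0.88) − 0.05·(2.625, -1.6, 2.872) = (0.53125, 0.396, -1.0236)
∂J/∂r at (0.53125, 0.396, -1.0236) = 2.7448

2.7448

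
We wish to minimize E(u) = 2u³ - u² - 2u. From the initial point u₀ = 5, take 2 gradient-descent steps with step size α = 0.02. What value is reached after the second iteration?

E′(u) = 6u² - 2u - 2
Step 1: E′(5) = 138; u₁ = 5 − 0.02·138 = 2.24
Step 2: E′(2.24) = 23.6256; u₂ = 2.24 − 0.02·23.6256 = 1.767488

1.767488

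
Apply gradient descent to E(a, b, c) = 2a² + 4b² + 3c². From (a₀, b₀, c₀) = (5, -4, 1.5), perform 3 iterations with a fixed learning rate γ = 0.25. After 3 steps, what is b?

4

∇E = (4a, 8b, 6c)
(a₁, b₁, c₁) = (5, -4, 1.5) − 0.25·(20, -32, 9) = (0, 4, -0.75)
(a₂, b₂, c₂) = (0, 4, -0.75) − 0.25·(0, 32, -4.5) = (0, -4, 0.375)
(a₃, b₃, c₃) = (0, -4, 0.375) − 0.25·(0, -32, 2.25) = (0, 4, -0.1875)
b = 4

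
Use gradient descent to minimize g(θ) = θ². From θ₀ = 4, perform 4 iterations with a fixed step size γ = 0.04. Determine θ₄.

2.86557184

g′(θ) = 2θ
Step 1: g′(4) = 8; θ₁ = 4 − 0.04·8 = 3.68
Step 2: g′(3.68) = 7.36; θ₂ = 3.68 − 0.04·7.36 = 3.3856
Step 3: g′(3.3856) = 6.7712; θ₃ = 3.3856 − 0.04·6.7712 = 3.114752
Step 4: g′(3.114752) = 6.229504; θ₄ = 3.114752 − 0.04·6.229504 = 2.86557184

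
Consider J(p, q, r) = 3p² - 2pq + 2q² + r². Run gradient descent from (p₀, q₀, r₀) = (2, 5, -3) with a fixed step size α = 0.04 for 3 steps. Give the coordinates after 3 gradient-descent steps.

∇J = (6p - 2q, -2p + 4q, 2r)
Step 1: at (2, 5, -3), ∇J = (2, 16, -6) → (2, 5, -3) − 0.04·(2, 16, -6) = (1.92, 4.36, -2.76)
Step 2: at (1.92, 4.36, -2.76), ∇J = (2.8, 13.6, -5.52) → (1.92, 4.36, -2.76) − 0.04·(2.8, 13.6, -5.52) = (1.808, 3.816, -2.5392)
Step 3: at (1.808, 3.816, -2.5392), ∇J = (3.216, 11.648, -5.0784) → (1.808, 3.816, -2.5392) − 0.04·(3.216, 11.648, -5.0784) = (1.67936, 3.35008, -2.336064)

(1.67936, 3.35008, -2.336064)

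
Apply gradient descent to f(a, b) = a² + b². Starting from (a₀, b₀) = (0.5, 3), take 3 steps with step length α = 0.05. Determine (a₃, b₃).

(0.3645, 2.187)

∇f = (2a, 2b)
(a₁, b₁) = (0.5, 3) − 0.05·(1, 6) = (0.45, 2.7)
(a₂, b₂) = (0.45, 2.7) − 0.05·(0.9, 5.4) = (0.405, 2.43)
(a₃, b₃) = (0.405, 2.43) − 0.05·(0.81, 4.86) = (0.3645, 2.187)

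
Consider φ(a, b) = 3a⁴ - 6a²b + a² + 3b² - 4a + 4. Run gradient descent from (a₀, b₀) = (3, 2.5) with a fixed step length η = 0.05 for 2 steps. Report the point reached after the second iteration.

∇φ = (12a³ - 12ab + 2a - 4, -6a² + 6b)
(a₁, b₁) = (3, 2.5) − 0.05·(236, -39) = (-8.8, 4.45)
(a₂, b₂) = (-8.8, 4.45) − 0.05·(-7729.344, -437.94) = (377.6672, 26.347)

(377.6672, 26.347)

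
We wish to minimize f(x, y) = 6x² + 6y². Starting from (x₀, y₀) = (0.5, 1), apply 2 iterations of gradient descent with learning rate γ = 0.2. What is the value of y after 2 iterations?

1.96

∇f = (12x, 12y)
Step 1: at (0.5, 1), ∇f = (6, 12) → (0.5, 1) − 0.2·(6, 12) = (-0.7, -1.4)
Step 2: at (-0.7, -1.4), ∇f = (-8.4, -16.8) → (-0.7, -1.4) − 0.2·(-8.4, -16.8) = (0.98, 1.96)
y = 1.96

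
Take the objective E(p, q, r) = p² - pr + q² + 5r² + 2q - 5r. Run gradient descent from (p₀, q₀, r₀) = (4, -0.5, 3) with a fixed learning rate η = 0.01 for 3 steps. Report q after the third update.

∇E = (2p - r, 2q + 2, -p + 10r - 5)
Step 1: at (4, -0.5, 3), ∇E = (5, 1, 21) → (4, -0.5, 3) − 0.01·(5, 1, 21) = (3.95, -0.51, 2.79)
Step 2: at (3.95, -0.51, 2.79), ∇E = (5.11, 0.98, 18.95) → (3.95, -0.51, 2.79) − 0.01·(5.11, 0.98, 18.95) = (3.8989, -0.5198, 2.6005)
Step 3: at (3.8989, -0.5198, 2.6005), ∇E = (5.1973, 0.9604, 17.1061) → (3.8989, -0.5198, 2.6005) − 0.01·(5.1973, 0.9604, 17.1061) = (3.846927, -0.529404, 2.429439)
q = -0.529404

-0.529404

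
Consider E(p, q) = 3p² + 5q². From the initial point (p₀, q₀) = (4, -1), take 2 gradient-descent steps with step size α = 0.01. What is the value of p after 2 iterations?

3.5344

∇E = (6p, 10q)
Step 1: at (4, -1), ∇E = (24, -10) → (4, -1) − 0.01·(24, -10) = (3.76, -0.9)
Step 2: at (3.76, -0.9), ∇E = (22.56, -9) → (3.76, -0.9) − 0.01·(22.56, -9) = (3.5344, -0.81)
p = 3.5344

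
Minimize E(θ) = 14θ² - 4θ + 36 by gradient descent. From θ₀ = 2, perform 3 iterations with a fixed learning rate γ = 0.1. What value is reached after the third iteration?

-10.688

E′(θ) = 28θ - 4
θ₁ = 2 − 0.1·52 = -3.2
θ₂ = -3.2 − 0.1·(-93.6) = 6.16
θ₃ = 6.16 − 0.1·168.48 = -10.688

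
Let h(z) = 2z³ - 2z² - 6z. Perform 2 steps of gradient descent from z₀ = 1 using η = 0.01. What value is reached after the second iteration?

h′(z) = 6z² - 4z - 6
z₁ = 1 − 0.01·(-4) = 1.04
z₂ = 1.04 − 0.01·(-3.6704) = 1.076704

1.076704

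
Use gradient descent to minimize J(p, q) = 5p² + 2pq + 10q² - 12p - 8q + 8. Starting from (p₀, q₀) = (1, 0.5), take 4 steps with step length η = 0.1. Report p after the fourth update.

∇J = (10p + 2q - 12, 2p + 20q - 8)
(p₁, q₁) = (1, 0.5) − 0.1·(-1, 4) = (1.1, 0.1)
(p₂, q₂) = (1.1, 0.1) − 0.1·(-0.8, -3.8) = (1.18, 0.48)
(p₃, q₃) = (1.18, 0.48) − 0.1·(0.76, 3.96) = (1.104, 0.084)
(p₄, q₄) = (1.104, 0.084) − 0.1·(-0.792, -4.112) = (1.1832, 0.4952)
p = 1.1832

1.1832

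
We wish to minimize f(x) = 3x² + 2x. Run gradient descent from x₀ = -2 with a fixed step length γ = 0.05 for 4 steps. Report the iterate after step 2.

f′(x) = 6x + 2
Step 1: f′(-2) = -10; x₁ = -2 − 0.05·(-10) = -1.5
Step 2: f′(-1.5) = -7; x₂ = -1.5 − 0.05·(-7) = -1.15

-1.15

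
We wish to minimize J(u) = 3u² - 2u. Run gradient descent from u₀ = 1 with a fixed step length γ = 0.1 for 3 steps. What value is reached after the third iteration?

J′(u) = 6u - 2
Step 1: J′(1) = 4; u₁ = 1 − 0.1·4 = 0.6
Step 2: J′(0.6) = 1.6; u₂ = 0.6 − 0.1·1.6 = 0.44
Step 3: J′(0.44) = 0.64; u₃ = 0.44 − 0.1·0.64 = 0.376

0.376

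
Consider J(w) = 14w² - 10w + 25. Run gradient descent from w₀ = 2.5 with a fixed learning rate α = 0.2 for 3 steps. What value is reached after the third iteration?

J′(w) = 28w - 10
Step 1: J′(2.5) = 60; w₁ = 2.5 − 0.2·60 = -9.5
Step 2: J′(-9.5) = -276; w₂ = -9.5 − 0.2·(-276) = 45.7
Step 3: J′(45.7) = 1269.6; w₃ = 45.7 − 0.2·1269.6 = -208.22

-208.22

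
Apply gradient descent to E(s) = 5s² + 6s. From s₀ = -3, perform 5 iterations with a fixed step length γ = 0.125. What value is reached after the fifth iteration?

E′(s) = 10s + 6
s₁ = -3 − 0.125·(-24) = 0
s₂ = 0 − 0.125·6 = -0.75
s₃ = -0.75 − 0.125·(-1.5) = -0.5625
s₄ = -0.5625 − 0.125·0.375 = -0.609375
s₅ = -0.609375 − 0.125·(-0.09375) = -0.59765625

-0.59765625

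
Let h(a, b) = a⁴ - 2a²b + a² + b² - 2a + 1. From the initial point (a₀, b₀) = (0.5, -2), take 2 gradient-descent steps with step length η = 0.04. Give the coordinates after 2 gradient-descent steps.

∇h = (4a³ - 4ab + 2a - 2, -2a² + 2b)
Step 1: at (0.5, -2), ∇h = (3.5, -4.5) → (0.5, -2) − 0.04·(3.5, -4.5) = (0.36, -1.82)
Step 2: at (0.36, -1.82), ∇h = (1.527424, -3.8992) → (0.36, -1.82) − 0.04·(1.527424, -3.8992) = (0.29890304, -1.664032)

(0.29890304, -1.664032)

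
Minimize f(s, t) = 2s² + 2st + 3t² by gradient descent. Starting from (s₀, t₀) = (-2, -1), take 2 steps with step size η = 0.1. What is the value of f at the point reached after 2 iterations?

∇f = (4s + 2t, 2s + 6t)
Step 1: at (-2, -1), ∇f = (-10, -10) → (-2, -1) − 0.1·(-10, -10) = (-1, 0)
Step 2: at (-1, 0), ∇f = (-4, -2) → (-1, 0) − 0.1·(-4, -2) = (-0.6, 0.2)
f(-0.6, 0.2) = 0.6

0.6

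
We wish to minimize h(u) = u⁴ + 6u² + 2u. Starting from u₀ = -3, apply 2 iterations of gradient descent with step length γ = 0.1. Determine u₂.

h′(u) = 4u³ + 12u + 2
u₁ = -3 − 0.1·(-142) = 11.2
u₂ = 11.2 − 0.1·5756.112 = -564.4112

-564.4112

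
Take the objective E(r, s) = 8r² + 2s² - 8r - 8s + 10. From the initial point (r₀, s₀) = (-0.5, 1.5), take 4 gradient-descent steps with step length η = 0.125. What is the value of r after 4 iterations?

-0.5

∇E = (16r - 8, 4s - 8)
Step 1: at (-0.5, 1.5), ∇E = (-16, -2) → (-0.5, 1.5) − 0.125·(-16, -2) = (1.5, 1.75)
Step 2: at (1.5, 1.75), ∇E = (16, -1) → (1.5, 1.75) − 0.125·(16, -1) = (-0.5, 1.875)
Step 3: at (-0.5, 1.875), ∇E = (-16, -0.5) → (-0.5, 1.875) − 0.125·(-16, -0.5) = (1.5, 1.9375)
Step 4: at (1.5, 1.9375), ∇E = (16, -0.25) → (1.5, 1.9375) − 0.125·(16, -0.25) = (-0.5, 1.96875)
r = -0.5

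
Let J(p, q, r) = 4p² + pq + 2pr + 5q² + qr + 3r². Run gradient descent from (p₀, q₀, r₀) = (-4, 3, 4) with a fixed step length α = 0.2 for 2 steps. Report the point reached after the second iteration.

∇J = (8p + q + 2r, p + 10q + r, 2p + q + 6r)
Step 1: at (-4, 3, 4), ∇J = (-21, 30, 19) → (-4, 3, 4) − 0.2·(-21, 30, 19) = (0.2, -3, 0.2)
Step 2: at (0.2, -3, 0.2), ∇J = (-1, -29.6, -1.4) → (0.2, -3, 0.2) − 0.2·(-1, -29.6, -1.4) = (0.4, 2.92, 0.48)

(0.4, 2.92, 0.48)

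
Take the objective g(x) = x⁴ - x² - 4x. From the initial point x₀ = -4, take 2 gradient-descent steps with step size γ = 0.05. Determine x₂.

-117.5512

g′(x) = 4x³ - 2x - 4
Step 1: g′(-4) = -252; x₁ = -4 − 0.05·(-252) = 8.6
Step 2: g′(8.6) = 2523.024; x₂ = 8.6 − 0.05·2523.024 = -117.5512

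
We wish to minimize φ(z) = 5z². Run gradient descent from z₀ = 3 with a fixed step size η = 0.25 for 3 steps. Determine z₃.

-10.125

φ′(z) = 10z
Step 1: φ′(3) = 30; z₁ = 3 − 0.25·30 = -4.5
Step 2: φ′(-4.5) = -45; z₂ = -4.5 − 0.25·(-45) = 6.75
Step 3: φ′(6.75) = 67.5; z₃ = 6.75 − 0.25·67.5 = -10.125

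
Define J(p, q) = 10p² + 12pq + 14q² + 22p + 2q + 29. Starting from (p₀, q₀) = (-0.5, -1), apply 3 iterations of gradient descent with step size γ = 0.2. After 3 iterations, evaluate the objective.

591444.997792

∇J = (20p + 12q + 22, 12p + 28q + 2)
(p₁, q₁) = (-0.5, -1) − 0.2·(0, -32) = (-0.5, 5.4)
(p₂, q₂) = (-0.5, 5.4) − 0.2·(76.8, 147.2) = (-15.86, -24.04)
(p₃, q₃) = (-15.86, -24.04) − 0.2·(-583.68, -861.44) = (100.876, 148.248)
J(100.876, 148.248) = 591444.997792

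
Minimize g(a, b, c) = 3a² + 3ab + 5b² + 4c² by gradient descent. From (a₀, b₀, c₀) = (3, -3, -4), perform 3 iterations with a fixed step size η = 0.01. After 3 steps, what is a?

∇g = (6a + 3b, 3a + 10b, 8c)
Step 1: at (3, -3, -4), ∇g = (9, -21, -32) → (3, -3, -4) − 0.01·(9, -21, -32) = (2.91, -2.79, -3.68)
Step 2: at (2.91, -2.79, -3.68), ∇g = (9.09, -19.17, -29.44) → (2.91, -2.79, -3.68) − 0.01·(9.09, -19.17, -29.44) = (2.8191, -2.5983, -3.3856)
Step 3: at (2.8191, -2.5983, -3.3856), ∇g = (9.1197, -17.5257, -27.0848) → (2.8191, -2.5983, -3.3856) − 0.01·(9.1197, -17.5257, -27.0848) = (2.727903, -2.423043, -3.114752)
a = 2.727903

2.727903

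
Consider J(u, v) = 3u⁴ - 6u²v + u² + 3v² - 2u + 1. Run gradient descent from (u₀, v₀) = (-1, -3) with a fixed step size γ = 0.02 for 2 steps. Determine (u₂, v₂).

∇J = (12u³ - 12uv + 2u - 2, -6u² + 6v)
Step 1: at (-1, -3), ∇J = (-52, -24) → (-1, -3) − 0.02·(-52, -24) = (0.04, -2.52)
Step 2: at (0.04, -2.52), ∇J = (-0.709632, -15.1296) → (0.04, -2.52) − 0.02·(-0.709632, -15.1296) = (0.05419264, -2.217408)

(0.05419264, -2.217408)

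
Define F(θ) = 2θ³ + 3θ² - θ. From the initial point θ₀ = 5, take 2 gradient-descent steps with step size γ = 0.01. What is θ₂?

2.409154

F′(θ) = 6θ² + 6θ - 1
θ₁ = 5 − 0.01·179 = 3.21
θ₂ = 3.21 − 0.01·80.0846 = 2.409154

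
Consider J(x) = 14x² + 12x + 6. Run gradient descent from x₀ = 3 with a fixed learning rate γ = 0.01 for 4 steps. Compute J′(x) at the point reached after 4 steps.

J′(x) = 28x + 12
Step 1: J′(3) = 96; x₁ = 3 − 0.01·96 = 2.04
Step 2: J′(2.04) = 69.12; x₂ = 2.04 − 0.01·69.12 = 1.3488
Step 3: J′(1.3488) = 49.7664; x₃ = 1.3488 − 0.01·49.7664 = 0.851136
Step 4: J′(0.851136) = 35.831808; x₄ = 0.851136 − 0.01·35.831808 = 0.49281792
J′(x) at (0.49281792) = 25.79890176

25.79890176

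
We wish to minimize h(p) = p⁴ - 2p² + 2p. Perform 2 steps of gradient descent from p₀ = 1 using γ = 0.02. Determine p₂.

0.92602112

h′(p) = 4p³ - 4p + 2
Step 1: h′(1) = 2; p₁ = 1 − 0.02·2 = 0.96
Step 2: h′(0.96) = 1.698944; p₂ = 0.96 − 0.02·1.698944 = 0.92602112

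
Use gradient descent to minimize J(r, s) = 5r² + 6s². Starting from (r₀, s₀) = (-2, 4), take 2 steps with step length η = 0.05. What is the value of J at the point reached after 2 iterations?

∇J = (10r, 12s)
Step 1: at (-2, 4), ∇J = (-20, 48) → (-2, 4) − 0.05·(-20, 48) = (-1, 1.6)
Step 2: at (-1, 1.6), ∇J = (-10, 19.2) → (-1, 1.6) − 0.05·(-10, 19.2) = (-0.5, 0.64)
J(-0.5, 0.64) = 3.7076

3.7076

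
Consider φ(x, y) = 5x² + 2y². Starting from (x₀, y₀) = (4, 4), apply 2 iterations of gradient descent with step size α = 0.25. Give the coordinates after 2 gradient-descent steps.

(9, 0)

∇φ = (10x, 4y)
(x₁, y₁) = (4, 4) − 0.25·(40, 16) = (-6, 0)
(x₂, y₂) = (-6, 0) − 0.25·(-60, 0) = (9, 0)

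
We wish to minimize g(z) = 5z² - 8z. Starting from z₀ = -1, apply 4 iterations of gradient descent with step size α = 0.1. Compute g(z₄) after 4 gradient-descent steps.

g′(z) = 10z - 8
Step 1: g′(-1) = -18; z₁ = -1 − 0.1·(-18) = 0.8
Step 2: g′(0.8) = 0; z₂ = 0.8 − 0.1·0 = 0.8
Step 3: g′(0.8) = 0; z₃ = 0.8 − 0.1·0 = 0.8
Step 4: g′(0.8) = 0; z₄ = 0.8 − 0.1·0 = 0.8
g(0.8) = -3.2

-3.2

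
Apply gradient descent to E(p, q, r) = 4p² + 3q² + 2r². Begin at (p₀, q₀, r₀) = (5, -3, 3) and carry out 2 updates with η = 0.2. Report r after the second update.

∇E = (8p, 6q, 4r)
(p₁, q₁, r₁) = (5, -3, 3) − 0.2·(40, -18, 12) = (-3, 0.6, 0.6)
(p₂, q₂, r₂) = (-3, 0.6, 0.6) − 0.2·(-24, 3.6, 2.4) = (1.8, -0.12, 0.12)
r = 0.12

0.12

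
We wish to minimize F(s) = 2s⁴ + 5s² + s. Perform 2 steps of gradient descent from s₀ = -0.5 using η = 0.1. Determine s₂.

-0.1

F′(s) = 8s³ + 10s + 1
Step 1: F′(-0.5) = -5; s₁ = -0.5 − 0.1·(-5) = 0
Step 2: F′(0) = 1; s₂ = 0 − 0.1·1 = -0.1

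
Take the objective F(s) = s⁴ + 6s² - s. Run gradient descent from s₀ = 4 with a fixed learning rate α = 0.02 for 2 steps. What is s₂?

-0.84625472

F′(s) = 4s³ + 12s - 1
Step 1: F′(4) = 303; s₁ = 4 − 0.02·303 = -2.06
Step 2: F′(-2.06) = -60.687264; s₂ = -2.06 − 0.02·(-60.687264) = -0.84625472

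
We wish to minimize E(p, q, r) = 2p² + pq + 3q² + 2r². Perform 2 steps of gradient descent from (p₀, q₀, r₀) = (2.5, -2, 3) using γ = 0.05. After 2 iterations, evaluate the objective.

15.60669375

∇E = (4p + q, p + 6q, 4r)
Step 1: at (2.5, -2, 3), ∇E = (8, -9.5, 12) → (2.5, -2, 3) − 0.05·(8, -9.5, 12) = (2.1, -1.525, 2.4)
Step 2: at (2.1, -1.525, 2.4), ∇E = (6.875, -7.05, 9.6) → (2.1, -1.525, 2.4) − 0.05·(6.875, -7.05, 9.6) = (1.75625, -1.1725, 1.92)
E(1.75625, -1.1725, 1.92) = 15.60669375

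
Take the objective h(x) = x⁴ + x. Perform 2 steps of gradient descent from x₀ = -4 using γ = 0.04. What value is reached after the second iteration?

-31.97248

h′(x) = 4x³ + 1
Step 1: h′(-4) = -255; x₁ = -4 − 0.04·(-255) = 6.2
Step 2: h′(6.2) = 954.312; x₂ = 6.2 − 0.04·954.312 = -31.97248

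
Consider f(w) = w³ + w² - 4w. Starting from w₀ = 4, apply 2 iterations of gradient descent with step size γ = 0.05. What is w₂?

1.166

f′(w) = 3w² + 2w - 4
w₁ = 4 − 0.05·52 = 1.4
w₂ = 1.4 − 0.05·4.68 = 1.166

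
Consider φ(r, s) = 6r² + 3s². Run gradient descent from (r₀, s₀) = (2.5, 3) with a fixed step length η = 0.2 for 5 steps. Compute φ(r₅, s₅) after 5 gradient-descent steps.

∇φ = (12r, 6s)
(r₁, s₁) = (2.5, 3) − 0.2·(30, 18) = (-3.5, -0.6)
(r₂, s₂) = (-3.5, -0.6) − 0.2·(-42, -3.6) = (4.9, 0.12)
(r₃, s₃) = (4.9, 0.12) − 0.2·(58.8, 0.72) = (-6.86, -0.024)
(r₄, s₄) = (-6.86, -0.024) − 0.2·(-82.32, -0.144) = (9.604, 0.0048)
(r₅, s₅) = (9.604, 0.0048) − 0.2·(115.248, 0.0288) = (-13.4456, -0.00096)
φ(-13.4456, -0.00096) = 1084.7049589248

1084.7049589248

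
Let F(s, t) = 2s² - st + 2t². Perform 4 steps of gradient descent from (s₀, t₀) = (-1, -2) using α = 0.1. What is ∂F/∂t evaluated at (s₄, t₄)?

-1.2367

∇F = (4s - t, -s + 4t)
Step 1: at (-1, -2), ∇F = (-2, -7) → (-1, -2) − 0.1·(-2, -7) = (-0.8, -1.3)
Step 2: at (-0.8, -1.3), ∇F = (-1.9, -4.4) → (-0.8, -1.3) − 0.1·(-1.9, -4.4) = (-0.61, -0.86)
Step 3: at (-0.61, -0.86), ∇F = (-1.58, -2.83) → (-0.61, -0.86) − 0.1·(-1.58, -2.83) = (-0.452, -0.577)
Step 4: at (-0.452, -0.577), ∇F = (-1.231, -1.856) → (-0.452, -0.577) − 0.1·(-1.231, -1.856) = (-0.3289, -0.3914)
∂F/∂t at (-0.3289, -0.3914) = -1.2367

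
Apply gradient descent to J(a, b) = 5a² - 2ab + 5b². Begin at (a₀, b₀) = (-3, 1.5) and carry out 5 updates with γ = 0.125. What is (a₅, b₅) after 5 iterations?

(0.0703125, -0.0703125)

∇J = (10a - 2b, -2a + 10b)
Step 1: at (-3, 1.5), ∇J = (-33, 21) → (-3, 1.5) − 0.125·(-33, 21) = (1.125, -1.125)
Step 2: at (1.125, -1.125), ∇J = (13.5, -13.5) → (1.125, -1.125) − 0.125·(13.5, -13.5) = (-0.5625, 0.5625)
Step 3: at (-0.5625, 0.5625), ∇J = (-6.75, 6.75) → (-0.5625, 0.5625) − 0.125·(-6.75, 6.75) = (0.28125, -0.28125)
Step 4: at (0.28125, -0.28125), ∇J = (3.375, -3.375) → (0.28125, -0.28125) − 0.125·(3.375, -3.375) = (-0.140625, 0.140625)
Step 5: at (-0.140625, 0.140625), ∇J = (-1.6875, 1.6875) → (-0.140625, 0.140625) − 0.125·(-1.6875, 1.6875) = (0.0703125, -0.0703125)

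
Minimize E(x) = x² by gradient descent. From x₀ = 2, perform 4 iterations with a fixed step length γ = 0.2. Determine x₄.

E′(x) = 2x
Step 1: E′(2) = 4; x₁ = 2 − 0.2·4 = 1.2
Step 2: E′(1.2) = 2.4; x₂ = 1.2 − 0.2·2.4 = 0.72
Step 3: E′(0.72) = 1.44; x₃ = 0.72 − 0.2·1.44 = 0.432
Step 4: E′(0.432) = 0.864; x₄ = 0.432 − 0.2·0.864 = 0.2592

0.2592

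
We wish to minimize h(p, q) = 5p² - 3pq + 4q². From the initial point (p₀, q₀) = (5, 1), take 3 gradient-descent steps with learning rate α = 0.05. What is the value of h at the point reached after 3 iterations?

∇h = (10p - 3q, -3p + 8q)
(p₁, q₁) = (5, 1) − 0.05·(47, -7) = (2.65, 1.35)
(p₂, q₂) = (2.65, 1.35) − 0.05·(22.45, 2.85) = (1.5275, 1.2075)
(p₃, q₃) = (1.5275, 1.2075) − 0.05·(11.6525, 5.0775) = (0.944875, 0.953625)
h(0.944875, 0.953625) = 5.398377125

5.398377125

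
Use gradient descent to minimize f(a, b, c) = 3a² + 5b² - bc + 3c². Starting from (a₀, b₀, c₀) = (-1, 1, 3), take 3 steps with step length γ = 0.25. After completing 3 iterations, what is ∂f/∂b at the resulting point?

-11.078125

∇f = (6a, 10b - c, -b + 6c)
(a₁, b₁, c₁) = (-1, 1, 3) − 0.25·(-6, 7, 17) = (0.5, -0.75, -1.25)
(a₂, b₂, c₂) = (0.5, -0.75, -1.25) − 0.25·(3, -6.25, -6.75) = (-0.25, 0.8125, 0.4375)
(a₃, b₃, c₃) = (-0.25, 0.8125, 0.4375) − 0.25·(-1.5, 7.6875, 1.8125) = (0.125, -1.109375, -0.015625)
∂f/∂b at (0.125, -1.109375, -0.015625) = -11.078125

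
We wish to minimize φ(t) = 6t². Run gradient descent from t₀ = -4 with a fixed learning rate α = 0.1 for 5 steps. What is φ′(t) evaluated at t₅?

0.01536

φ′(t) = 12t
t₁ = -4 − 0.1·(-48) = 0.8
t₂ = 0.8 − 0.1·9.6 = -0.16
t₃ = -0.16 − 0.1·(-1.92) = 0.032
t₄ = 0.032 − 0.1·0.384 = -0.0064
t₅ = -0.0064 − 0.1·(-0.0768) = 0.00128
φ′(t) at (0.00128) = 0.01536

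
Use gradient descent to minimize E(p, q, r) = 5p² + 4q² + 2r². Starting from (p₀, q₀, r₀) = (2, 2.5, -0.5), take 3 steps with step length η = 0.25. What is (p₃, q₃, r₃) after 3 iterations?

∇E = (10p, 8q, 4r)
(p₁, q₁, r₁) = (2, 2.5, -0.5) − 0.25·(20, 20, -2) = (-3, -2.5, 0)
(p₂, q₂, r₂) = (-3, -2.5, 0) − 0.25·(-30, -20, 0) = (4.5, 2.5, 0)
(p₃, q₃, r₃) = (4.5, 2.5, 0) − 0.25·(45, 20, 0) = (-6.75, -2.5, 0)

(-6.75, -2.5, 0)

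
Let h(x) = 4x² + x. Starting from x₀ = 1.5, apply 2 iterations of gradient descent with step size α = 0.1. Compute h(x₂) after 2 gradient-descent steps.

-0.0456

h′(x) = 8x + 1
Step 1: h′(1.5) = 13; x₁ = 1.5 − 0.1·13 = 0.2
Step 2: h′(0.2) = 2.6; x₂ = 0.2 − 0.1·2.6 = -0.06
h(-0.06) = -0.0456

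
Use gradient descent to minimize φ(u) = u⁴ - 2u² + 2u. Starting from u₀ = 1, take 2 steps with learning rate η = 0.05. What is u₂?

0.8342

φ′(u) = 4u³ - 4u + 2
u₁ = 1 − 0.05·2 = 0.9
u₂ = 0.9 − 0.05·1.316 = 0.8342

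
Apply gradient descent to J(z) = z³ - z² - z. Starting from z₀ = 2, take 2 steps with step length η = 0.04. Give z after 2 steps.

1.542592

J′(z) = 3z² - 2z - 1
Step 1: J′(2) = 7; z₁ = 2 − 0.04·7 = 1.72
Step 2: J′(1.72) = 4.4352; z₂ = 1.72 − 0.04·4.4352 = 1.542592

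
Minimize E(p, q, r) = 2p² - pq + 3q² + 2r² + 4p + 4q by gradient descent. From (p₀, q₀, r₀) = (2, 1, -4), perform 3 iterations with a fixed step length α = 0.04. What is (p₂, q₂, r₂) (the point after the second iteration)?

(1.1776, 0.4192, -2.8224)

∇E = (4p - q + 4, -p + 6q + 4, 4r)
(p₁, q₁, r₁) = (2, 1, -4) − 0.04·(11, 8, -16) = (1.56, 0.68, -3.36)
(p₂, q₂, r₂) = (1.56, 0.68, -3.36) − 0.04·(9.56, 6.52, -13.44) = (1.1776, 0.4192, -2.8224)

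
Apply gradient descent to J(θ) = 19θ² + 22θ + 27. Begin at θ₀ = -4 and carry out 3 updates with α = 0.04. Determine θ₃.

J′(θ) = 38θ + 22
Step 1: J′(-4) = -130; θ₁ = -4 − 0.04·(-130) = 1.2
Step 2: J′(1.2) = 67.6; θ₂ = 1.2 − 0.04·67.6 = -1.504
Step 3: J′(-1.504) = -35.152; θ₃ = -1.504 − 0.04·(-35.152) = -0.09792

-0.09792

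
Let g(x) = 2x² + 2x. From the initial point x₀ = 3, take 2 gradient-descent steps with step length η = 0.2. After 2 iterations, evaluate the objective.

-0.4608

g′(x) = 4x + 2
Step 1: g′(3) = 14; x₁ = 3 − 0.2·14 = 0.2
Step 2: g′(0.2) = 2.8; x₂ = 0.2 − 0.2·2.8 = -0.36
g(-0.36) = -0.4608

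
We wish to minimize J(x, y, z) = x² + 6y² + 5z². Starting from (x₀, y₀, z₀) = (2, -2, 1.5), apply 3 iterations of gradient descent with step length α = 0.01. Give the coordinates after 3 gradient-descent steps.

(1.882384, -1.362944, 1.0935)

∇J = (2x, 12y, 10z)
Step 1: at (2, -2, 1.5), ∇J = (4, -24, 15) → (2, -2, 1.5) − 0.01·(4, -24, 15) = (1.96, -1.76, 1.35)
Step 2: at (1.96, -1.76, 1.35), ∇J = (3.92, -21.12, 13.5) → (1.96, -1.76, 1.35) − 0.01·(3.92, -21.12, 13.5) = (1.9208, -1.5488, 1.215)
Step 3: at (1.9208, -1.5488, 1.215), ∇J = (3.8416, -18.5856, 12.15) → (1.9208, -1.5488, 1.215) − 0.01·(3.8416, -18.5856, 12.15) = (1.882384, -1.362944, 1.0935)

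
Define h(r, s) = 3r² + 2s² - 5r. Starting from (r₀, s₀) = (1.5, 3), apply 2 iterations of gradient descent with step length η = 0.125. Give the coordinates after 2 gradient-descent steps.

∇h = (6r - 5, 4s)
(r₁, s₁) = (1.5, 3) − 0.125·(4, 12) = (1, 1.5)
(r₂, s₂) = (1, 1.5) − 0.125·(1, 6) = (0.875, 0.75)

(0.875, 0.75)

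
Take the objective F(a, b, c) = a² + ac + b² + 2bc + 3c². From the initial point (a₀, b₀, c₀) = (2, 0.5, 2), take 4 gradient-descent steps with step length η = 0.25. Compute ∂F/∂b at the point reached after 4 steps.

1.9375

∇F = (2a + c, 2b + 2c, a + 2b + 6c)
(a₁, b₁, c₁) = (2, 0.5, 2) − 0.25·(6, 5, 15) = (0.5, -0.75, -1.75)
(a₂, b₂, c₂) = (0.5, -0.75, -1.75) − 0.25·(-0.75, -5, -11.5) = (0.6875, 0.5, 1.125)
(a₃, b₃, c₃) = (0.6875, 0.5, 1.125) − 0.25·(2.5, 3.25, 8.4375) = (0.0625, -0.3125, -0.984375)
(a₄, b₄, c₄) = (0.0625, -0.3125, -0.984375) − 0.25·(-0.859375, -2.59375, -6.46875) = (0.27734375, 0.3359375, 0.6328125)
∂F/∂b at (0.27734375, 0.3359375, 0.6328125) = 1.9375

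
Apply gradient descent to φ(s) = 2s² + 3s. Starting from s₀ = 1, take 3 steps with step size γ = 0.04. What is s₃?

φ′(s) = 4s + 3
Step 1: φ′(1) = 7; s₁ = 1 − 0.04·7 = 0.72
Step 2: φ′(0.72) = 5.88; s₂ = 0.72 − 0.04·5.88 = 0.4848
Step 3: φ′(0.4848) = 4.9392; s₃ = 0.4848 − 0.04·4.9392 = 0.287232

0.287232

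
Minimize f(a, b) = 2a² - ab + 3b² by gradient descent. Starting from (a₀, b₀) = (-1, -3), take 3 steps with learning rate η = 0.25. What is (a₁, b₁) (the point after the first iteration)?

∇f = (4a - b, -a + 6b)
Step 1: at (-1, -3), ∇f = (-1, -17) → (-1, -3) − 0.25·(-1, -17) = (-0.75, 1.25)

(-0.75, 1.25)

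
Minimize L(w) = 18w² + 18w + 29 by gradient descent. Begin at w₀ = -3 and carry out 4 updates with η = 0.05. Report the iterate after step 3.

0.78

L′(w) = 36w + 18
Step 1: L′(-3) = -90; w₁ = -3 − 0.05·(-90) = 1.5
Step 2: L′(1.5) = 72; w₂ = 1.5 − 0.05·72 = -2.1
Step 3: L′(-2.1) = -57.6; w₃ = -2.1 − 0.05·(-57.6) = 0.78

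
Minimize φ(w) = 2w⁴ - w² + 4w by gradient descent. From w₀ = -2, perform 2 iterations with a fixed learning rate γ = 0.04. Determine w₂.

φ′(w) = 8w³ - 2w + 4
Step 1: φ′(-2) = -56; w₁ = -2 − 0.04·(-56) = 0.24
Step 2: φ′(0.24) = 3.630592; w₂ = 0.24 − 0.04·3.630592 = 0.09477632

0.09477632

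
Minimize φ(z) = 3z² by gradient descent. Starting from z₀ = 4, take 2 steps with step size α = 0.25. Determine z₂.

φ′(z) = 6z
Step 1: φ′(4) = 24; z₁ = 4 − 0.25·24 = -2
Step 2: φ′(-2) = -12; z₂ = -2 − 0.25·(-12) = 1

1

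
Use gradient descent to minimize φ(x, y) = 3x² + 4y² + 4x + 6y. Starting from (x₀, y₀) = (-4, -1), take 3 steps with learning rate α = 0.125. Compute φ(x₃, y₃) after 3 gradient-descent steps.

∇φ = (6x + 4, 8y + 6)
Step 1: at (-4, -1), ∇φ = (-20, -2) → (-4, -1) − 0.125·(-20, -2) = (-1.5, -0.75)
Step 2: at (-1.5, -0.75), ∇φ = (-5, 0) → (-1.5, -0.75) − 0.125·(-5, 0) = (-0.875, -0.75)
Step 3: at (-0.875, -0.75), ∇φ = (-1.25, 0) → (-0.875, -0.75) − 0.125·(-1.25, 0) = (-0.71875, -0.75)
φ(-0.71875, -0.75) = -3.5751953125

-3.5751953125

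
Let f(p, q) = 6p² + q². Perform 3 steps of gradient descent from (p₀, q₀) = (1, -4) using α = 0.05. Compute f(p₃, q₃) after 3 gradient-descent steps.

∇f = (12p, 2q)
(p₁, q₁) = (1, -4) − 0.05·(12, -8) = (0.4, -3.6)
(p₂, q₂) = (0.4, -3.6) − 0.05·(4.8, -7.2) = (0.16, -3.24)
(p₃, q₃) = (0.16, -3.24) − 0.05·(1.92, -6.48) = (0.064, -2.916)
f(0.064, -2.916) = 8.527632

8.527632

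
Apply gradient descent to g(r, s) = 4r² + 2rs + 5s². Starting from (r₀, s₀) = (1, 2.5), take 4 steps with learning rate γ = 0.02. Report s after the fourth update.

∇g = (8r + 2s, 2r + 10s)
(r₁, s₁) = (1, 2.5) − 0.02·(13, 27) = (0.74, 1.96)
(r₂, s₂) = (0.74, 1.96) − 0.02·(9.84, 21.08) = (0.5432, 1.5384)
(r₃, s₃) = (0.5432, 1.5384) − 0.02·(7.4224, 16.4704) = (0.394752, 1.208992)
(r₄, s₄) = (0.394752, 1.208992) − 0.02·(5.576, 12.879424) = (0.283232, 0.95140352)
s = 0.95140352

0.95140352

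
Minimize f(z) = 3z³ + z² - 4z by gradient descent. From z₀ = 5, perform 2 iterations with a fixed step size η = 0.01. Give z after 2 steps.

f′(z) = 9z² + 2z - 4
z₁ = 5 − 0.01·231 = 2.69
z₂ = 2.69 − 0.01·66.5049 = 2.024951

2.024951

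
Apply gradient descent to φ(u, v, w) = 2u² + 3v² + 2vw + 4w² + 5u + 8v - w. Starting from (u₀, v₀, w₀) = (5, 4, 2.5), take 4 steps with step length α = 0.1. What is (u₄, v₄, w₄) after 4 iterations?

∇φ = (4u + 5, 6v + 2w + 8, 2v + 8w - 1)
(u₁, v₁, w₁) = (5, 4, 2.5) − 0.1·(25, 37, 27) = (2.5, 0.3, -0.2)
(u₂, v₂, w₂) = (2.5, 0.3, -0.2) − 0.1·(15, 9.4, -2) = (1, -0.64, 0)
(u₃, v₃, w₃) = (1, -0.64, 0) − 0.1·(9, 4.16, -2.28) = (0.1, -1.056, 0.228)
(u₄, v₄, w₄) = (0.1, -1.056, 0.228) − 0.1·(5.4, 2.12, -1.288) = (-0.44, -1.268, 0.3568)

(-0.44, -1.268, 0.3568)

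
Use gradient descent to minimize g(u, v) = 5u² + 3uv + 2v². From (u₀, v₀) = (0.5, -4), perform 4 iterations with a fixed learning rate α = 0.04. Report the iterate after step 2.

(0.8784, -2.9664)

∇g = (10u + 3v, 3u + 4v)
(u₁, v₁) = (0.5, -4) − 0.04·(-7, -14.5) = (0.78, -3.42)
(u₂, v₂) = (0.78, -3.42) − 0.04·(-2.46, -11.34) = (0.8784, -2.9664)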